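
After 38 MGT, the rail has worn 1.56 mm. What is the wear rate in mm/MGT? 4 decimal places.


Wear rate = total wear / cumulative tonnage
Rate = 1.56 / 38
Rate = 0.0411 mm/MGT

0.0411


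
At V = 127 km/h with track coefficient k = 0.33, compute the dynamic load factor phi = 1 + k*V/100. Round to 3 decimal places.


phi = 1 + k * V / 100
phi = 1 + 0.33 * 127 / 100
phi = 1 + 0.4191
phi = 1.419

1.419


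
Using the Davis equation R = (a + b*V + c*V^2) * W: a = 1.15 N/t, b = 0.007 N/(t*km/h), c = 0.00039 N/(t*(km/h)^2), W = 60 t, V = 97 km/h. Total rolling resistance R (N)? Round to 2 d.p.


b*V = 0.007 * 97 = 0.679
c*V^2 = 0.00039 * 9409 = 3.66951
R_per_t = 1.15 + 0.679 + 3.66951 = 5.49851 N/t
R_total = 5.49851 * 60 = 329.91 N

329.91


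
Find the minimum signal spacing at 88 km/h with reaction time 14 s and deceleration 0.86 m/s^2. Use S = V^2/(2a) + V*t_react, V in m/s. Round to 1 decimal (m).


V = 88 / 3.6 = 24.4444 m/s
Braking distance = 24.4444^2 / (2*0.86) = 347.4017 m
Sighting distance = 24.4444 * 14 = 342.2222 m
S = 347.4017 + 342.2222 = 689.6 m

689.6


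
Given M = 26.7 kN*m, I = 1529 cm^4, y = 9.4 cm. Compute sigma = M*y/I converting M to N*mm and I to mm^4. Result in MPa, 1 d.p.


Convert units:
M = 26.7 kN*m = 26700000 N*mm
y = 9.4 cm = 94 mm
I = 1529 cm^4 = 15290000 mm^4
sigma = 26700000 * 94 / 15290000
sigma = 164.1 MPa

164.1


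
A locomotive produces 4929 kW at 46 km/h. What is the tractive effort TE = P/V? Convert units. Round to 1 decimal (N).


Convert: P = 4929 kW = 4929000 W
V = 46 / 3.6 = 12.7778 m/s
TE = 4929000 / 12.7778
TE = 385747.8 N

385747.8


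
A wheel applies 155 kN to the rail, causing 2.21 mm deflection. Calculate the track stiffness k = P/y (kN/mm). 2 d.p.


Track stiffness k = P / y
k = 155 / 2.21
k = 70.14 kN/mm

70.14


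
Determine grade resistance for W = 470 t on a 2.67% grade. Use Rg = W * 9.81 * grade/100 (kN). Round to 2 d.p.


Rg = W * 9.81 * grade / 100
Rg = 470 * 9.81 * 2.67 / 100
Rg = 4610.7 * 0.0267
Rg = 123.11 kN

123.11


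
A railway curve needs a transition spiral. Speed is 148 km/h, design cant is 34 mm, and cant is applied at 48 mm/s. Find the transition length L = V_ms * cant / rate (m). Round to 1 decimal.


Convert speed: V = 148 / 3.6 = 41.1111 m/s
L = 41.1111 * 34 / 48
L = 1397.7778 / 48
L = 29.1 m

29.1


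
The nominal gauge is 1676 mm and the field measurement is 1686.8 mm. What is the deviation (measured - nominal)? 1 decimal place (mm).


Deviation = measured - nominal
Deviation = 1686.8 - 1676
Deviation = 10.8 mm

10.8


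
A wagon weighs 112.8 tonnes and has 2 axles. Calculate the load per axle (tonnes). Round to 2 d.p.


Load per axle = total weight / number of axles
Load = 112.8 / 2
Load = 56.40 tonnes

56.40


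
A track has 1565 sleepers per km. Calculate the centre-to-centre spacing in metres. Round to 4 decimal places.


Spacing = 1000 m / number of sleepers
Spacing = 1000 / 1565
Spacing = 0.6390 m

0.6390


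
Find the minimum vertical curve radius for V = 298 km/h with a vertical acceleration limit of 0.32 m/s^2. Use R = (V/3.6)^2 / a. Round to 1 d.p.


Convert speed: V = 298 / 3.6 = 82.7778 m/s
V^2 = 6852.1605 m^2/s^2
R_v = 6852.1605 / 0.32
R_v = 21413.0 m

21413.0


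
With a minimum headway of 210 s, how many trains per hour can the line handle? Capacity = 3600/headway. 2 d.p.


Capacity = 3600 / headway
Capacity = 3600 / 210
Capacity = 17.14 trains/hour

17.14


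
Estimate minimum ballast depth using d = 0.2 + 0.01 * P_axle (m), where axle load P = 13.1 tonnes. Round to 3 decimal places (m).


d = 0.2 + 0.01 * 13.1
d = 0.2 + 0.131
d = 0.331 m

0.331


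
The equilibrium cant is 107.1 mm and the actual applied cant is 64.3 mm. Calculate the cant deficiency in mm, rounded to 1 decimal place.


Cant deficiency = equilibrium cant - actual cant
CD = 107.1 - 64.3
CD = 42.8 mm

42.8


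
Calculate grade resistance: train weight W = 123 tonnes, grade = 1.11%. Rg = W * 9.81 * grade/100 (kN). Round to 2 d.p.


Rg = W * 9.81 * grade / 100
Rg = 123 * 9.81 * 1.11 / 100
Rg = 1206.63 * 0.0111
Rg = 13.39 kN

13.39


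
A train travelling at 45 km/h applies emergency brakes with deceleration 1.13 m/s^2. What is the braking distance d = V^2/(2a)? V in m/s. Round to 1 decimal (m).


Convert speed: V = 45 / 3.6 = 12.5 m/s
V^2 = 156.25
d = 156.25 / (2 * 1.13)
d = 156.25 / 2.26
d = 69.1 m

69.1


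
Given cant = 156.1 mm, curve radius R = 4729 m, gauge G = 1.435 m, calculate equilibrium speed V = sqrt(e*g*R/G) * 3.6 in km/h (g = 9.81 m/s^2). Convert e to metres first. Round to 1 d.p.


Convert cant: e = 156.1 mm = 0.1561 m
V_ms = sqrt(0.1561 * 9.81 * 4729 / 1.435)
V_ms = sqrt(5046.488912) = 71.0386 m/s
V = 71.0386 * 3.6 = 255.7 km/h

255.7


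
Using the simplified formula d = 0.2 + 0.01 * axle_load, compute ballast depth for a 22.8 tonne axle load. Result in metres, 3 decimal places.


d = 0.2 + 0.01 * 22.8
d = 0.2 + 0.228
d = 0.428 m

0.428


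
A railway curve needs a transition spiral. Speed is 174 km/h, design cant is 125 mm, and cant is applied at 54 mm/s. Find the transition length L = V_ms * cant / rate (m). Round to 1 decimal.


Convert speed: V = 174 / 3.6 = 48.3333 m/s
L = 48.3333 * 125 / 54
L = 6041.6667 / 54
L = 111.9 m

111.9


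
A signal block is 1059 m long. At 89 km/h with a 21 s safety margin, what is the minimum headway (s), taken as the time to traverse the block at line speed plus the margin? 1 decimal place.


V = 89 / 3.6 = 24.7222 m/s
Block traversal time = 1059 / 24.7222 = 42.836 s
Headway = 42.836 + 21
Headway = 63.8 s

63.8


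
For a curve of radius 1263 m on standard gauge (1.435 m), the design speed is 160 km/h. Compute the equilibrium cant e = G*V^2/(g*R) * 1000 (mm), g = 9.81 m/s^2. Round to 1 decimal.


Convert speed: V = 160 / 3.6 = 44.4444 m/s
Apply formula: e = 1.435 * 44.4444^2 / (9.81 * 1263)
e = 1.435 * 1975.3086 / 12390.03
e = 0.228778 m = 228.8 mm

228.8


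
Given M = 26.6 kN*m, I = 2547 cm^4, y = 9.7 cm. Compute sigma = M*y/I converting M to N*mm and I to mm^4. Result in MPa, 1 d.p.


Convert units:
M = 26.6 kN*m = 26600000 N*mm
y = 9.7 cm = 97 mm
I = 2547 cm^4 = 25470000 mm^4
sigma = 26600000 * 97 / 25470000
sigma = 101.3 MPa

101.3


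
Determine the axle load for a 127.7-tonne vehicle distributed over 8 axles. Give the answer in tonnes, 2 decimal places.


Load per axle = total weight / number of axles
Load = 127.7 / 8
Load = 15.96 tonnes

15.96


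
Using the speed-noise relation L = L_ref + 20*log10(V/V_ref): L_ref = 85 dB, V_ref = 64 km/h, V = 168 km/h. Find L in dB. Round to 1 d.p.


V/V_ref = 168 / 64 = 2.625
log10(2.625) = 0.419129
20 * 0.419129 = 8.3826
L = 85 + 8.3826 = 93.4 dB

93.4


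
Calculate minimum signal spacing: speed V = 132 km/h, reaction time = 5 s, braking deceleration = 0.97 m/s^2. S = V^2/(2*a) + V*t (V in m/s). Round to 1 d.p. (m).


V = 132 / 3.6 = 36.6667 m/s
Braking distance = 36.6667^2 / (2*0.97) = 693.0126 m
Sighting distance = 36.6667 * 5 = 183.3333 m
S = 693.0126 + 183.3333 = 876.3 m

876.3


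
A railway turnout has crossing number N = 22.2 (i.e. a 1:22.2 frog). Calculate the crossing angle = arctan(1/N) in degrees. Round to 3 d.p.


1/N = 1/22.2 = 0.045045
angle = arctan(0.045045) = 0.045015 rad
angle = 0.045015 * 180/pi = 2.579 degrees

2.579


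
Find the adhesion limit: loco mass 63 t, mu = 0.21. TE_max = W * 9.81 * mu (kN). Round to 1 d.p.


TE_max = W * g * mu
TE_max = 63 * 9.81 * 0.21
TE_max = 618.03 * 0.21
TE_max = 129.8 kN

129.8


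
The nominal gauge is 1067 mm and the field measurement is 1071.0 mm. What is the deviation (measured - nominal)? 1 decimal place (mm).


Deviation = measured - nominal
Deviation = 1071.0 - 1067
Deviation = 4.0 mm

4.0


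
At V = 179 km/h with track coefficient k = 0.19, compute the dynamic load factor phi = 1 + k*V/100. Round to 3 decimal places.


phi = 1 + k * V / 100
phi = 1 + 0.19 * 179 / 100
phi = 1 + 0.3401
phi = 1.340

1.340


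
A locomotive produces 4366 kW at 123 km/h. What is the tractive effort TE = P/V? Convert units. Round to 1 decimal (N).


Convert: P = 4366 kW = 4366000 W
V = 123 / 3.6 = 34.1667 m/s
TE = 4366000 / 34.1667
TE = 127785.4 N

127785.4


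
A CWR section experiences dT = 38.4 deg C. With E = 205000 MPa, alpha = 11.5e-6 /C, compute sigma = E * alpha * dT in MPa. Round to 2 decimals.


sigma = E * alpha * dT
sigma = 205000 * 11.5e-6 * 38.4
sigma = 2.3575 * 38.4
sigma = 90.53 MPa

90.53


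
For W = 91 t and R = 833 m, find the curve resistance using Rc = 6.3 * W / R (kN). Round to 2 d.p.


Rc = 6.3 * W / R
Rc = 6.3 * 91 / 833
Rc = 573.3 / 833
Rc = 0.69 kN

0.69


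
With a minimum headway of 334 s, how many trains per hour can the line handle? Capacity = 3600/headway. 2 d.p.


Capacity = 3600 / headway
Capacity = 3600 / 334
Capacity = 10.78 trains/hour

10.78


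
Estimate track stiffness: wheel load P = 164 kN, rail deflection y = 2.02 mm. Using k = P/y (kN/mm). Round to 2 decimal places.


Track stiffness k = P / y
k = 164 / 2.02
k = 81.19 kN/mm

81.19


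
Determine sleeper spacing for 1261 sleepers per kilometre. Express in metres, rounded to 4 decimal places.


Spacing = 1000 m / number of sleepers
Spacing = 1000 / 1261
Spacing = 0.7930 m

0.7930


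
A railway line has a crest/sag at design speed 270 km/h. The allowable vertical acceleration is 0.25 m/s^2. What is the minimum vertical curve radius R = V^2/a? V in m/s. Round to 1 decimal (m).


Convert speed: V = 270 / 3.6 = 75.0 m/s
V^2 = 5625.0 m^2/s^2
R_v = 5625.0 / 0.25
R_v = 22500.0 m

22500.0


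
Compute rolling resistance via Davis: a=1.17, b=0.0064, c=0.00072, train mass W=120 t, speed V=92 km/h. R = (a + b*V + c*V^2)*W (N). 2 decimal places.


b*V = 0.0064 * 92 = 0.5888
c*V^2 = 0.00072 * 8464 = 6.09408
R_per_t = 1.17 + 0.5888 + 6.09408 = 7.85288 N/t
R_total = 7.85288 * 120 = 942.35 N

942.35


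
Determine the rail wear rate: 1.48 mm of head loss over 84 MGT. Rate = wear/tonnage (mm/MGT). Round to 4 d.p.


Wear rate = total wear / cumulative tonnage
Rate = 1.48 / 84
Rate = 0.0176 mm/MGT

0.0176


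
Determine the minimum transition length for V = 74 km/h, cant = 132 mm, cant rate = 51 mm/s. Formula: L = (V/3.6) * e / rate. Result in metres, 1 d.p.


Convert speed: V = 74 / 3.6 = 20.5556 m/s
L = 20.5556 * 132 / 51
L = 2713.3333 / 51
L = 53.2 m

53.2


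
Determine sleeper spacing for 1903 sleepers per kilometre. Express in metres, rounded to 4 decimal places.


Spacing = 1000 m / number of sleepers
Spacing = 1000 / 1903
Spacing = 0.5255 m

0.5255


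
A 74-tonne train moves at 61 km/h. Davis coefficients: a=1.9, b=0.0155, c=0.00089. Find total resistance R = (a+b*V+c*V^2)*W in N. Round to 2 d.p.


b*V = 0.0155 * 61 = 0.9455
c*V^2 = 0.00089 * 3721 = 3.31169
R_per_t = 1.9 + 0.9455 + 3.31169 = 6.15719 N/t
R_total = 6.15719 * 74 = 455.63 N

455.63


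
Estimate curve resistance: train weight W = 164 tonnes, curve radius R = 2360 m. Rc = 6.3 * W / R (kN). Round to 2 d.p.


Rc = 6.3 * W / R
Rc = 6.3 * 164 / 2360
Rc = 1033.2 / 2360
Rc = 0.44 kN

0.44


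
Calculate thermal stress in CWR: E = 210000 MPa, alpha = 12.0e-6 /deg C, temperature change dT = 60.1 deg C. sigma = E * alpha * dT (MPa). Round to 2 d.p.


sigma = E * alpha * dT
sigma = 210000 * 12.0e-6 * 60.1
sigma = 2.52 * 60.1
sigma = 151.45 MPa

151.45


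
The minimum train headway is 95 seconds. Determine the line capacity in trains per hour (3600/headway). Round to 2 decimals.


Capacity = 3600 / headway
Capacity = 3600 / 95
Capacity = 37.89 trains/hour

37.89


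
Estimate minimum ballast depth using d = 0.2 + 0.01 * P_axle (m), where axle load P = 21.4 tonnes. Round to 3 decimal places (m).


d = 0.2 + 0.01 * 21.4
d = 0.2 + 0.214
d = 0.414 m

0.414


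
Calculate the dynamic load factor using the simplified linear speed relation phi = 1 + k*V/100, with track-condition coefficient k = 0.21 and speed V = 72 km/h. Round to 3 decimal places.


phi = 1 + k * V / 100
phi = 1 + 0.21 * 72 / 100
phi = 1 + 0.1512
phi = 1.151

1.151


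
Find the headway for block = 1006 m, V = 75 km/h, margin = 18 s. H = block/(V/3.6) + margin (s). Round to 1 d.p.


V = 75 / 3.6 = 20.8333 m/s
Block traversal time = 1006 / 20.8333 = 48.288 s
Headway = 48.288 + 18
Headway = 66.3 s

66.3


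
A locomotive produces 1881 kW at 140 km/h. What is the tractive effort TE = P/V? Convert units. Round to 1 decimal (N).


Convert: P = 1881 kW = 1881000 W
V = 140 / 3.6 = 38.8889 m/s
TE = 1881000 / 38.8889
TE = 48368.6 N

48368.6


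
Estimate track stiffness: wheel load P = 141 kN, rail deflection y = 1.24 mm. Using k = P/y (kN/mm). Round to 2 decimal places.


Track stiffness k = P / y
k = 141 / 1.24
k = 113.71 kN/mm

113.71


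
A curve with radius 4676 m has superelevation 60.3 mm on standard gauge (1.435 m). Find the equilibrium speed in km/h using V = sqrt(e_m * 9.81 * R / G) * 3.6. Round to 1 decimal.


Convert cant: e = 60.3 mm = 0.0603 m
V_ms = sqrt(0.0603 * 9.81 * 4676 / 1.435)
V_ms = sqrt(1927.564507) = 43.904 m/s
V = 43.904 * 3.6 = 158.1 km/h

158.1


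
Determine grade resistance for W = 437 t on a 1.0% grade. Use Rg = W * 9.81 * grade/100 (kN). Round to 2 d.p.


Rg = W * 9.81 * grade / 100
Rg = 437 * 9.81 * 1.0 / 100
Rg = 4286.97 * 0.01
Rg = 42.87 kN

42.87


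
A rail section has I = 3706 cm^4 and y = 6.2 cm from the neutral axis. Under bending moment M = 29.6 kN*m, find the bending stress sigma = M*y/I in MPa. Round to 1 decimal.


Convert units:
M = 29.6 kN*m = 29600000 N*mm
y = 6.2 cm = 62 mm
I = 3706 cm^4 = 37060000 mm^4
sigma = 29600000 * 62 / 37060000
sigma = 49.5 MPa

49.5


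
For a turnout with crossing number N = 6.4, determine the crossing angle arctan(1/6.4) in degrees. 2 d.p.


1/N = 1/6.4 = 0.15625
angle = arctan(0.15625) = 0.154997 rad
angle = 0.154997 * 180/pi = 8.88 degrees

8.88


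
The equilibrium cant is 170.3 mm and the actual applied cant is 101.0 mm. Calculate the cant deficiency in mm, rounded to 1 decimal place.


Cant deficiency = equilibrium cant - actual cant
CD = 170.3 - 101.0
CD = 69.3 mm

69.3


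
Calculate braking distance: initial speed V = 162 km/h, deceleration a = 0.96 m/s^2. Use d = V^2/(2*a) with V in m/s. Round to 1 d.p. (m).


Convert speed: V = 162 / 3.6 = 45.0 m/s
V^2 = 2025.0
d = 2025.0 / (2 * 0.96)
d = 2025.0 / 1.92
d = 1054.7 m

1054.7


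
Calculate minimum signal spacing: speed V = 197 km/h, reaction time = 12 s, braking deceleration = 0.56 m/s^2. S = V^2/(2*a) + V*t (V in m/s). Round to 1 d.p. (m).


V = 197 / 3.6 = 54.7222 m/s
Braking distance = 54.7222^2 / (2*0.56) = 2673.68 m
Sighting distance = 54.7222 * 12 = 656.6667 m
S = 2673.68 + 656.6667 = 3330.3 m

3330.3


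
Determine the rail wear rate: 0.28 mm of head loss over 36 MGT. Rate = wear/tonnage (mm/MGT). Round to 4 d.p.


Wear rate = total wear / cumulative tonnage
Rate = 0.28 / 36
Rate = 0.0078 mm/MGT

0.0078


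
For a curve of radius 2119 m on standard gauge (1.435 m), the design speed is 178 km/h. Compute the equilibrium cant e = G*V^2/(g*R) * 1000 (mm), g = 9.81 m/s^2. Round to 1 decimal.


Convert speed: V = 178 / 3.6 = 49.4444 m/s
Apply formula: e = 1.435 * 49.4444^2 / (9.81 * 2119)
e = 1.435 * 2444.7531 / 20787.39
e = 0.168767 m = 168.8 mm

168.8


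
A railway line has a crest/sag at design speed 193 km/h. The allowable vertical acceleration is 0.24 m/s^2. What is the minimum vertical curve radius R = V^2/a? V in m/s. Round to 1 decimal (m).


Convert speed: V = 193 / 3.6 = 53.6111 m/s
V^2 = 2874.1512 m^2/s^2
R_v = 2874.1512 / 0.24
R_v = 11975.6 m

11975.6


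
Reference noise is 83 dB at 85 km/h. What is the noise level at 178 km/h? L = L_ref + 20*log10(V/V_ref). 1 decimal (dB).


V/V_ref = 178 / 85 = 2.094118
log10(2.094118) = 0.321001
20 * 0.321001 = 6.42
L = 83 + 6.42 = 89.4 dB

89.4


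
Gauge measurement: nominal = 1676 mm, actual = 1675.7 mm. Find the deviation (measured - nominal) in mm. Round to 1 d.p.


Deviation = measured - nominal
Deviation = 1675.7 - 1676
Deviation = -0.3 mm

-0.3


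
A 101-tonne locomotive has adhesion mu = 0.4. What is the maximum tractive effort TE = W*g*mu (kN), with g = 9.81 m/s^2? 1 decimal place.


TE_max = W * g * mu
TE_max = 101 * 9.81 * 0.4
TE_max = 990.81 * 0.4
TE_max = 396.3 kN

396.3


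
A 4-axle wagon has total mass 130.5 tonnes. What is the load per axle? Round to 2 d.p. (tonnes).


Load per axle = total weight / number of axles
Load = 130.5 / 4
Load = 32.63 tonnes

32.63


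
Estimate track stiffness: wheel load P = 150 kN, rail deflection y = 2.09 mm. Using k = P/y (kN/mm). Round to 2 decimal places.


Track stiffness k = P / y
k = 150 / 2.09
k = 71.77 kN/mm

71.77


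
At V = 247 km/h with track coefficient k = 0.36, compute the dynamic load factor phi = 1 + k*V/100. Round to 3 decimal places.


phi = 1 + k * V / 100
phi = 1 + 0.36 * 247 / 100
phi = 1 + 0.8892
phi = 1.889

1.889


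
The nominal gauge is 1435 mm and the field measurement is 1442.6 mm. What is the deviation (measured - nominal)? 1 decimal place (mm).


Deviation = measured - nominal
Deviation = 1442.6 - 1435
Deviation = 7.6 mm

7.6


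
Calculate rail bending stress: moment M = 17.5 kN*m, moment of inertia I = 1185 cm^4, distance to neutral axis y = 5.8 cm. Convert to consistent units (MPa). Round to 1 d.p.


Convert units:
M = 17.5 kN*m = 17500000 N*mm
y = 5.8 cm = 58 mm
I = 1185 cm^4 = 11850000 mm^4
sigma = 17500000 * 58 / 11850000
sigma = 85.7 MPa

85.7


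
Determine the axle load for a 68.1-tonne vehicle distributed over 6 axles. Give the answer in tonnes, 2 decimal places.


Load per axle = total weight / number of axles
Load = 68.1 / 6
Load = 11.35 tonnes

11.35


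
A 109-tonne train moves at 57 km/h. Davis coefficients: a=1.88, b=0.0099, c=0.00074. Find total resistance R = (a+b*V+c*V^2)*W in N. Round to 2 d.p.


b*V = 0.0099 * 57 = 0.5643
c*V^2 = 0.00074 * 3249 = 2.40426
R_per_t = 1.88 + 0.5643 + 2.40426 = 4.84856 N/t
R_total = 4.84856 * 109 = 528.49 N

528.49


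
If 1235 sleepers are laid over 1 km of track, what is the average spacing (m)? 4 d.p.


Spacing = 1000 m / number of sleepers
Spacing = 1000 / 1235
Spacing = 0.8097 m

0.8097


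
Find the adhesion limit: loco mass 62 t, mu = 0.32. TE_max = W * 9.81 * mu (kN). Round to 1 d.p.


TE_max = W * g * mu
TE_max = 62 * 9.81 * 0.32
TE_max = 608.22 * 0.32
TE_max = 194.6 kN

194.6


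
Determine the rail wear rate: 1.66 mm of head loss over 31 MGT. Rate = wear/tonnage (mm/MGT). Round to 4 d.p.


Wear rate = total wear / cumulative tonnage
Rate = 1.66 / 31
Rate = 0.0535 mm/MGT

0.0535


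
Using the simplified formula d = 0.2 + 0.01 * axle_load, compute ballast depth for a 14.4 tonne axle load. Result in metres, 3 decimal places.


d = 0.2 + 0.01 * 14.4
d = 0.2 + 0.144
d = 0.344 m

0.344


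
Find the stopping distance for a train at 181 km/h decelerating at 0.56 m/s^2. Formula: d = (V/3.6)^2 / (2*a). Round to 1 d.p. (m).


Convert speed: V = 181 / 3.6 = 50.2778 m/s
V^2 = 2527.8549
d = 2527.8549 / (2 * 0.56)
d = 2527.8549 / 1.12
d = 2257.0 m

2257.0


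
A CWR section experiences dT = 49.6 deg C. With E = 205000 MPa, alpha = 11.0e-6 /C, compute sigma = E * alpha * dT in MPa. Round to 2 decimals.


sigma = E * alpha * dT
sigma = 205000 * 11.0e-6 * 49.6
sigma = 2.255 * 49.6
sigma = 111.85 MPa

111.85


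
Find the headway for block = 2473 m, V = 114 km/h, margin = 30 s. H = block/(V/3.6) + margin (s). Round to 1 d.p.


V = 114 / 3.6 = 31.6667 m/s
Block traversal time = 2473 / 31.6667 = 78.0947 s
Headway = 78.0947 + 30
Headway = 108.1 s

108.1


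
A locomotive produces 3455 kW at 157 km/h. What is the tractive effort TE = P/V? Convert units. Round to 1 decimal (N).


Convert: P = 3455 kW = 3455000 W
V = 157 / 3.6 = 43.6111 m/s
TE = 3455000 / 43.6111
TE = 79222.9 N

79222.9


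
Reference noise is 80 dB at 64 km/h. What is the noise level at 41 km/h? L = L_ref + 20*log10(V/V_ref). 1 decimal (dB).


V/V_ref = 41 / 64 = 0.640625
log10(0.640625) = -0.193396
20 * -0.193396 = -3.8679
L = 80 + -3.8679 = 76.1 dB

76.1


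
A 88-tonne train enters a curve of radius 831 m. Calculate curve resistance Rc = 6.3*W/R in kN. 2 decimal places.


Rc = 6.3 * W / R
Rc = 6.3 * 88 / 831
Rc = 554.4 / 831
Rc = 0.67 kN

0.67


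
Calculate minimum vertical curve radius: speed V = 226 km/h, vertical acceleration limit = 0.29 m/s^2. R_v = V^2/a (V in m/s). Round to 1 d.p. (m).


Convert speed: V = 226 / 3.6 = 62.7778 m/s
V^2 = 3941.0494 m^2/s^2
R_v = 3941.0494 / 0.29
R_v = 13589.8 m

13589.8


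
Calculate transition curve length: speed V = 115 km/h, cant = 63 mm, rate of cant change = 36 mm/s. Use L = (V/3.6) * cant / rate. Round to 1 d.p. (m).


Convert speed: V = 115 / 3.6 = 31.9444 m/s
L = 31.9444 * 63 / 36
L = 2012.5 / 36
L = 55.9 m

55.9


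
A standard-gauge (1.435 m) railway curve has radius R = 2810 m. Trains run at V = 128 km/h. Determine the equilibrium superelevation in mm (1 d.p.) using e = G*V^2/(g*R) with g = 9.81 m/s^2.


Convert speed: V = 128 / 3.6 = 35.5556 m/s
Apply formula: e = 1.435 * 35.5556^2 / (9.81 * 2810)
e = 1.435 * 1264.1975 / 27566.1
e = 0.06581 m = 65.8 mm

65.8


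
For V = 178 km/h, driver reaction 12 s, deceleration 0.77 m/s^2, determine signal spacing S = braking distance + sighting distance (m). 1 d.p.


V = 178 / 3.6 = 49.4444 m/s
Braking distance = 49.4444^2 / (2*0.77) = 1587.502 m
Sighting distance = 49.4444 * 12 = 593.3333 m
S = 1587.502 + 593.3333 = 2180.8 m

2180.8


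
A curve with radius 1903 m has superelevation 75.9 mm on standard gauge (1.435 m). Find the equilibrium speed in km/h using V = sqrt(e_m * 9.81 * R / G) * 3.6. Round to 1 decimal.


Convert cant: e = 75.9 mm = 0.0759 m
V_ms = sqrt(0.0759 * 9.81 * 1903 / 1.435)
V_ms = sqrt(987.410339) = 31.4231 m/s
V = 31.4231 * 3.6 = 113.1 km/h

113.1


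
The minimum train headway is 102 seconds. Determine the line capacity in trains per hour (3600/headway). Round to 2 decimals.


Capacity = 3600 / headway
Capacity = 3600 / 102
Capacity = 35.29 trains/hour

35.29


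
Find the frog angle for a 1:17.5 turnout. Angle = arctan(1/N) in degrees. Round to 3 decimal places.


1/N = 1/17.5 = 0.057143
angle = arctan(0.057143) = 0.057081 rad
angle = 0.057081 * 180/pi = 3.270 degrees

3.270


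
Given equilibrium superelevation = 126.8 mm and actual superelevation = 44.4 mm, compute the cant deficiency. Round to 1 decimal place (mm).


Cant deficiency = equilibrium cant - actual cant
CD = 126.8 - 44.4
CD = 82.4 mm

82.4


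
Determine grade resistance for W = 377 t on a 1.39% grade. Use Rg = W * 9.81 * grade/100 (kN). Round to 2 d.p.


Rg = W * 9.81 * grade / 100
Rg = 377 * 9.81 * 1.39 / 100
Rg = 3698.37 * 0.0139
Rg = 51.41 kN

51.41


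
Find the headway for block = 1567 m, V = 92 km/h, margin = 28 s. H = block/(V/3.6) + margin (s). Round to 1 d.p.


V = 92 / 3.6 = 25.5556 m/s
Block traversal time = 1567 / 25.5556 = 61.3174 s
Headway = 61.3174 + 28
Headway = 89.3 s

89.3


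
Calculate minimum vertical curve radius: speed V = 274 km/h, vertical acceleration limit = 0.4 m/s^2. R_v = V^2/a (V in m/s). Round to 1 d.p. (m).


Convert speed: V = 274 / 3.6 = 76.1111 m/s
V^2 = 5792.9012 m^2/s^2
R_v = 5792.9012 / 0.4
R_v = 14482.3 m

14482.3


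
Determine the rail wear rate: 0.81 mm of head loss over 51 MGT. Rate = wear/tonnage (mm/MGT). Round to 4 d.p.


Wear rate = total wear / cumulative tonnage
Rate = 0.81 / 51
Rate = 0.0159 mm/MGT

0.0159


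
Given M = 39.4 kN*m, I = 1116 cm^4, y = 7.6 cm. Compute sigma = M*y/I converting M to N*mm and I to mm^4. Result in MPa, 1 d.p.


Convert units:
M = 39.4 kN*m = 39400000 N*mm
y = 7.6 cm = 76 mm
I = 1116 cm^4 = 11160000 mm^4
sigma = 39400000 * 76 / 11160000
sigma = 268.3 MPa

268.3


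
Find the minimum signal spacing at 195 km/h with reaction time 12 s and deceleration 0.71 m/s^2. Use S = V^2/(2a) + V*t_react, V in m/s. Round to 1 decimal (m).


V = 195 / 3.6 = 54.1667 m/s
Braking distance = 54.1667^2 / (2*0.71) = 2066.2167 m
Sighting distance = 54.1667 * 12 = 650.0 m
S = 2066.2167 + 650.0 = 2716.2 m

2716.2


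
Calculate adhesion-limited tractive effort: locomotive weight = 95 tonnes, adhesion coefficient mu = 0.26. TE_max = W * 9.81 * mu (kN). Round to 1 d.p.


TE_max = W * g * mu
TE_max = 95 * 9.81 * 0.26
TE_max = 931.95 * 0.26
TE_max = 242.3 kN

242.3


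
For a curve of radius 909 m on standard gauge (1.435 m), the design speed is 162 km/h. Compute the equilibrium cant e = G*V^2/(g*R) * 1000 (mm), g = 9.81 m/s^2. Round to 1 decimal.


Convert speed: V = 162 / 3.6 = 45.0 m/s
Apply formula: e = 1.435 * 45.0^2 / (9.81 * 909)
e = 1.435 * 2025.0 / 8917.29
e = 0.32587 m = 325.9 mm

325.9


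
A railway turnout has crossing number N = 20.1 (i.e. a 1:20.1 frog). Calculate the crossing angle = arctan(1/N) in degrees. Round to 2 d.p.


1/N = 1/20.1 = 0.049751
angle = arctan(0.049751) = 0.04971 rad
angle = 0.04971 * 180/pi = 2.85 degrees

2.85


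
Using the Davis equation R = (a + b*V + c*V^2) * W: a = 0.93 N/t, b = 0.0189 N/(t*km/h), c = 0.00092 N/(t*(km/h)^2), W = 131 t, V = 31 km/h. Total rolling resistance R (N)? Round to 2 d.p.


b*V = 0.0189 * 31 = 0.5859
c*V^2 = 0.00092 * 961 = 0.88412
R_per_t = 0.93 + 0.5859 + 0.88412 = 2.40002 N/t
R_total = 2.40002 * 131 = 314.40 N

314.40


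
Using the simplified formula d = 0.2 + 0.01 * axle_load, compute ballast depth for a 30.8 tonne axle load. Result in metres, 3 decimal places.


d = 0.2 + 0.01 * 30.8
d = 0.2 + 0.308
d = 0.508 m

0.508


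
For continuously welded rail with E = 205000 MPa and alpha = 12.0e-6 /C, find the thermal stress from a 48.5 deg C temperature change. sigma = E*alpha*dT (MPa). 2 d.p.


sigma = E * alpha * dT
sigma = 205000 * 12.0e-6 * 48.5
sigma = 2.46 * 48.5
sigma = 119.31 MPa

119.31


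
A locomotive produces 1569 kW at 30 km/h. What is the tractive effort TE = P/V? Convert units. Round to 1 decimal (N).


Convert: P = 1569 kW = 1569000 W
V = 30 / 3.6 = 8.3333 m/s
TE = 1569000 / 8.3333
TE = 188280.0 N

188280.0


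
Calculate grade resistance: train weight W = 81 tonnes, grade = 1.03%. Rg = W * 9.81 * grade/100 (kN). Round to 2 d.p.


Rg = W * 9.81 * grade / 100
Rg = 81 * 9.81 * 1.03 / 100
Rg = 794.61 * 0.0103
Rg = 8.18 kN

8.18


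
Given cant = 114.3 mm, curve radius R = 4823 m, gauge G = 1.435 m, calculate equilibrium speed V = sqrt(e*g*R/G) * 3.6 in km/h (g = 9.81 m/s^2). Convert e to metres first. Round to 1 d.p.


Convert cant: e = 114.3 mm = 0.1143 m
V_ms = sqrt(0.1143 * 9.81 * 4823 / 1.435)
V_ms = sqrt(3768.604815) = 61.389 m/s
V = 61.389 * 3.6 = 221.0 km/h

221.0


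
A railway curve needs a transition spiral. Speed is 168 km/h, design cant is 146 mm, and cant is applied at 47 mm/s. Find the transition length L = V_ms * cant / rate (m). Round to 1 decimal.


Convert speed: V = 168 / 3.6 = 46.6667 m/s
L = 46.6667 * 146 / 47
L = 6813.3333 / 47
L = 145.0 m

145.0


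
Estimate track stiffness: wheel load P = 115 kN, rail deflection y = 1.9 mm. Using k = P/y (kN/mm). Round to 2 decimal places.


Track stiffness k = P / y
k = 115 / 1.9
k = 60.53 kN/mm

60.53


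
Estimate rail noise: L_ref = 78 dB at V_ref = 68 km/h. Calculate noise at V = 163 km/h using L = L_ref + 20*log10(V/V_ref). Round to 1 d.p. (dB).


V/V_ref = 163 / 68 = 2.397059
log10(2.397059) = 0.379679
20 * 0.379679 = 7.5936
L = 78 + 7.5936 = 85.6 dB

85.6


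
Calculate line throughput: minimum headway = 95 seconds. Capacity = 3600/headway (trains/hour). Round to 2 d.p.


Capacity = 3600 / headway
Capacity = 3600 / 95
Capacity = 37.89 trains/hour

37.89


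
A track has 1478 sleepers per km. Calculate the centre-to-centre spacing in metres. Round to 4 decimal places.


Spacing = 1000 m / number of sleepers
Spacing = 1000 / 1478
Spacing = 0.6766 m

0.6766


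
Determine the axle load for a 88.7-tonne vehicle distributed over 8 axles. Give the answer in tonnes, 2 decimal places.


Load per axle = total weight / number of axles
Load = 88.7 / 8
Load = 11.09 tonnes

11.09


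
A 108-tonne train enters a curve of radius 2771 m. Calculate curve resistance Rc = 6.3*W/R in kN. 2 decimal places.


Rc = 6.3 * W / R
Rc = 6.3 * 108 / 2771
Rc = 680.4 / 2771
Rc = 0.25 kN

0.25


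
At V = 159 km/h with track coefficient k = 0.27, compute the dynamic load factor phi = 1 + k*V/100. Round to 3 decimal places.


phi = 1 + k * V / 100
phi = 1 + 0.27 * 159 / 100
phi = 1 + 0.4293
phi = 1.429

1.429


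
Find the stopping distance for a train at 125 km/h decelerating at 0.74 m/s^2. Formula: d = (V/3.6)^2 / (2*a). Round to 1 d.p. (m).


Convert speed: V = 125 / 3.6 = 34.7222 m/s
V^2 = 1205.6327
d = 1205.6327 / (2 * 0.74)
d = 1205.6327 / 1.48
d = 814.6 m

814.6


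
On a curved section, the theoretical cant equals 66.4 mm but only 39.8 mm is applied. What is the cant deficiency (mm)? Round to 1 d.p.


Cant deficiency = equilibrium cant - actual cant
CD = 66.4 - 39.8
CD = 26.6 mm

26.6


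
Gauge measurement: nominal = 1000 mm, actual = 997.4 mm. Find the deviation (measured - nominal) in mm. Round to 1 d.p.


Deviation = measured - nominal
Deviation = 997.4 - 1000
Deviation = -2.6 mm

-2.6


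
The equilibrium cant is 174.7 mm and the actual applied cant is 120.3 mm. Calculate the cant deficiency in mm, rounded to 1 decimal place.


Cant deficiency = equilibrium cant - actual cant
CD = 174.7 - 120.3
CD = 54.4 mm

54.4


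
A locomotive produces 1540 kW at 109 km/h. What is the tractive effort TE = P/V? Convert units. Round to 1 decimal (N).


Convert: P = 1540 kW = 1540000 W
V = 109 / 3.6 = 30.2778 m/s
TE = 1540000 / 30.2778
TE = 50862.4 N

50862.4


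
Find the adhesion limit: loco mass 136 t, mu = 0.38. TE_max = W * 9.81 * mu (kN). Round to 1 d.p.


TE_max = W * g * mu
TE_max = 136 * 9.81 * 0.38
TE_max = 1334.16 * 0.38
TE_max = 507.0 kN

507.0


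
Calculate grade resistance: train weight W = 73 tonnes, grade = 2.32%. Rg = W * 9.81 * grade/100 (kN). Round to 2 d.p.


Rg = W * 9.81 * grade / 100
Rg = 73 * 9.81 * 2.32 / 100
Rg = 716.13 * 0.0232
Rg = 16.61 kN

16.61


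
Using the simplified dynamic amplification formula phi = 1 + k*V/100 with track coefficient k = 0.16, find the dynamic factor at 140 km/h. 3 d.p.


phi = 1 + k * V / 100
phi = 1 + 0.16 * 140 / 100
phi = 1 + 0.224
phi = 1.224

1.224


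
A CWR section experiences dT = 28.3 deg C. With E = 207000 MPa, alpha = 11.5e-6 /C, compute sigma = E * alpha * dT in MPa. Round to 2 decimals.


sigma = E * alpha * dT
sigma = 207000 * 11.5e-6 * 28.3
sigma = 2.3805 * 28.3
sigma = 67.37 MPa

67.37


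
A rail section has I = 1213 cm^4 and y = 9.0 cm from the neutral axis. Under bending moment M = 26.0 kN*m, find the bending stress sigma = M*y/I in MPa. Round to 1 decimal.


Convert units:
M = 26.0 kN*m = 26000000 N*mm
y = 9.0 cm = 90 mm
I = 1213 cm^4 = 12130000 mm^4
sigma = 26000000 * 90 / 12130000
sigma = 192.9 MPa

192.9


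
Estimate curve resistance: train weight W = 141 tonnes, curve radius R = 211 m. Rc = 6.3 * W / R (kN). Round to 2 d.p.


Rc = 6.3 * W / R
Rc = 6.3 * 141 / 211
Rc = 888.3 / 211
Rc = 4.21 kN

4.21


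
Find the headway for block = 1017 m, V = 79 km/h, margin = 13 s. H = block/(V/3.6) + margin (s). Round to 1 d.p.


V = 79 / 3.6 = 21.9444 m/s
Block traversal time = 1017 / 21.9444 = 46.3443 s
Headway = 46.3443 + 13
Headway = 59.3 s

59.3


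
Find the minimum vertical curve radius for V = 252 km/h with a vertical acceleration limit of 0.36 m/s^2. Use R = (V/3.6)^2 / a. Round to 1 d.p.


Convert speed: V = 252 / 3.6 = 70.0 m/s
V^2 = 4900.0 m^2/s^2
R_v = 4900.0 / 0.36
R_v = 13611.1 m

13611.1


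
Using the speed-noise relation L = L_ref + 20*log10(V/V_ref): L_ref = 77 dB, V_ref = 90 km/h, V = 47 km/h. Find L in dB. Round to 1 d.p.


V/V_ref = 47 / 90 = 0.522222
log10(0.522222) = -0.282145
20 * -0.282145 = -5.6429
L = 77 + -5.6429 = 71.4 dB

71.4


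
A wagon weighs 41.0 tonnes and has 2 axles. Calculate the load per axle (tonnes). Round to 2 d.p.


Load per axle = total weight / number of axles
Load = 41.0 / 2
Load = 20.50 tonnes

20.50


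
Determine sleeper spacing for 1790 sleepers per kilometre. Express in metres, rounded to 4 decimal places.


Spacing = 1000 m / number of sleepers
Spacing = 1000 / 1790
Spacing = 0.5587 m

0.5587


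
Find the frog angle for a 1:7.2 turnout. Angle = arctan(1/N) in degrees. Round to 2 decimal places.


1/N = 1/7.2 = 0.138889
angle = arctan(0.138889) = 0.138006 rad
angle = 0.138006 * 180/pi = 7.91 degrees

7.91


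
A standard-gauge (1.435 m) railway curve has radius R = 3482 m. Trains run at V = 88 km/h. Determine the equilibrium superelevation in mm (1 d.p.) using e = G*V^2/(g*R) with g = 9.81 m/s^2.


Convert speed: V = 88 / 3.6 = 24.4444 m/s
Apply formula: e = 1.435 * 24.4444^2 / (9.81 * 3482)
e = 1.435 * 597.5309 / 34158.42
e = 0.025102 m = 25.1 mm

25.1


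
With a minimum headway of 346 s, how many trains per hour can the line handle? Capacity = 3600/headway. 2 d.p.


Capacity = 3600 / headway
Capacity = 3600 / 346
Capacity = 10.40 trains/hour

10.40


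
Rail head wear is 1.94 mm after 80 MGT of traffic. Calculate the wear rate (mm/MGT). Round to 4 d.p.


Wear rate = total wear / cumulative tonnage
Rate = 1.94 / 80
Rate = 0.0243 mm/MGT

0.0243


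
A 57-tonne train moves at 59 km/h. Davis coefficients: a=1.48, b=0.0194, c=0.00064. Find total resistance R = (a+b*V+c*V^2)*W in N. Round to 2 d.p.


b*V = 0.0194 * 59 = 1.1446
c*V^2 = 0.00064 * 3481 = 2.22784
R_per_t = 1.48 + 1.1446 + 2.22784 = 4.85244 N/t
R_total = 4.85244 * 57 = 276.59 N

276.59


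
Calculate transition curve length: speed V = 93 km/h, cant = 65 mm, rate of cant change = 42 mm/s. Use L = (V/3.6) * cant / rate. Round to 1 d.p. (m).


Convert speed: V = 93 / 3.6 = 25.8333 m/s
L = 25.8333 * 65 / 42
L = 1679.1667 / 42
L = 40.0 m

40.0


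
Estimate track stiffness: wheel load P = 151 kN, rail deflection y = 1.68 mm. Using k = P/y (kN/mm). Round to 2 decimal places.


Track stiffness k = P / y
k = 151 / 1.68
k = 89.88 kN/mm

89.88


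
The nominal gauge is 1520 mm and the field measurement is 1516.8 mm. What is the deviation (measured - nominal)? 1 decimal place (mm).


Deviation = measured - nominal
Deviation = 1516.8 - 1520
Deviation = -3.2 mm

-3.2


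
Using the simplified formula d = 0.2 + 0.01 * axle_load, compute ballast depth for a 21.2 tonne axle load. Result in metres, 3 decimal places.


d = 0.2 + 0.01 * 21.2
d = 0.2 + 0.212
d = 0.412 m

0.412


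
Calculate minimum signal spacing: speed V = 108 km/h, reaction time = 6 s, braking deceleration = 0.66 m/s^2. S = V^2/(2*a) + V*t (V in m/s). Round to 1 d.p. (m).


V = 108 / 3.6 = 30.0 m/s
Braking distance = 30.0^2 / (2*0.66) = 681.8182 m
Sighting distance = 30.0 * 6 = 180.0 m
S = 681.8182 + 180.0 = 861.8 m

861.8


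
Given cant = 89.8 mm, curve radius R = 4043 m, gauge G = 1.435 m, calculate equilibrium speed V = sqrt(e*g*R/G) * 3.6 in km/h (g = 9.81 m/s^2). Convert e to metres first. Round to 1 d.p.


Convert cant: e = 89.8 mm = 0.0898 m
V_ms = sqrt(0.0898 * 9.81 * 4043 / 1.435)
V_ms = sqrt(2481.973752) = 49.8194 m/s
V = 49.8194 * 3.6 = 179.3 km/h

179.3


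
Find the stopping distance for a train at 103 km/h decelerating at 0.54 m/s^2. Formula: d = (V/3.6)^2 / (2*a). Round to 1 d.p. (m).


Convert speed: V = 103 / 3.6 = 28.6111 m/s
V^2 = 818.5957
d = 818.5957 / (2 * 0.54)
d = 818.5957 / 1.08
d = 758.0 m

758.0


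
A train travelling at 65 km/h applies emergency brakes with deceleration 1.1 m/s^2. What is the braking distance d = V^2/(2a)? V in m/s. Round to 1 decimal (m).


Convert speed: V = 65 / 3.6 = 18.0556 m/s
V^2 = 326.0031
d = 326.0031 / (2 * 1.1)
d = 326.0031 / 2.2
d = 148.2 m

148.2


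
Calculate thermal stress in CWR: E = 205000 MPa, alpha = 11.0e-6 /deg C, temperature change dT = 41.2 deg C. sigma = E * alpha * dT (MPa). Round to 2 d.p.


sigma = E * alpha * dT
sigma = 205000 * 11.0e-6 * 41.2
sigma = 2.255 * 41.2
sigma = 92.91 MPa

92.91


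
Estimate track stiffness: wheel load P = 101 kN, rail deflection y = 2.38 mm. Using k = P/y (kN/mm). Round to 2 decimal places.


Track stiffness k = P / y
k = 101 / 2.38
k = 42.44 kN/mm

42.44


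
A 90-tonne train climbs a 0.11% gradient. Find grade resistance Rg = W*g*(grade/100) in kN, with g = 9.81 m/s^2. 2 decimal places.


Rg = W * 9.81 * grade / 100
Rg = 90 * 9.81 * 0.11 / 100
Rg = 882.9 * 0.0011
Rg = 0.97 kN

0.97


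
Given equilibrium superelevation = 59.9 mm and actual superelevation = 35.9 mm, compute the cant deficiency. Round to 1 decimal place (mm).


Cant deficiency = equilibrium cant - actual cant
CD = 59.9 - 35.9
CD = 24.0 mm

24.0


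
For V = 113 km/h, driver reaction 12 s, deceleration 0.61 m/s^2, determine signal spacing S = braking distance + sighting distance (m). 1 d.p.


V = 113 / 3.6 = 31.3889 m/s
Braking distance = 31.3889^2 / (2*0.61) = 807.5921 m
Sighting distance = 31.3889 * 12 = 376.6667 m
S = 807.5921 + 376.6667 = 1184.3 m

1184.3


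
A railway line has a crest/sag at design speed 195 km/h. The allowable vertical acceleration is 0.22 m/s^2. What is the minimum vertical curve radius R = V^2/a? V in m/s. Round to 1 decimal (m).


Convert speed: V = 195 / 3.6 = 54.1667 m/s
V^2 = 2934.0278 m^2/s^2
R_v = 2934.0278 / 0.22
R_v = 13336.5 m

13336.5


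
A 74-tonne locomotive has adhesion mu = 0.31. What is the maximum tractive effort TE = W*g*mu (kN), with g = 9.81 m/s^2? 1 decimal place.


TE_max = W * g * mu
TE_max = 74 * 9.81 * 0.31
TE_max = 725.94 * 0.31
TE_max = 225.0 kN

225.0


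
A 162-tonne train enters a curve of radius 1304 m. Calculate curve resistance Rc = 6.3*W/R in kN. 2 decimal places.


Rc = 6.3 * W / R
Rc = 6.3 * 162 / 1304
Rc = 1020.6 / 1304
Rc = 0.78 kN

0.78


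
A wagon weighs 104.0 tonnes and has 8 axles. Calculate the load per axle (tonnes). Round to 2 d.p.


Load per axle = total weight / number of axles
Load = 104.0 / 8
Load = 13.00 tonnes

13.00


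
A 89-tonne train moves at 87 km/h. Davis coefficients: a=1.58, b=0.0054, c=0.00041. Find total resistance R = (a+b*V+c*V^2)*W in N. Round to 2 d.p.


b*V = 0.0054 * 87 = 0.4698
c*V^2 = 0.00041 * 7569 = 3.10329
R_per_t = 1.58 + 0.4698 + 3.10329 = 5.15309 N/t
R_total = 5.15309 * 89 = 458.63 N

458.63


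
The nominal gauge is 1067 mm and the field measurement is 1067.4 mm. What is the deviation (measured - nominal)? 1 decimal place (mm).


Deviation = measured - nominal
Deviation = 1067.4 - 1067
Deviation = 0.4 mm

0.4


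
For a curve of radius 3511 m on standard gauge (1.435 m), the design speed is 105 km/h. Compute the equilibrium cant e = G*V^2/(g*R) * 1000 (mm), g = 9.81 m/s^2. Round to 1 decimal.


Convert speed: V = 105 / 3.6 = 29.1667 m/s
Apply formula: e = 1.435 * 29.1667^2 / (9.81 * 3511)
e = 1.435 * 850.6944 / 34442.91
e = 0.035443 m = 35.4 mm

35.4


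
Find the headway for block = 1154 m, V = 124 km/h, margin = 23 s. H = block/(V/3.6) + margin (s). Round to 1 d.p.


V = 124 / 3.6 = 34.4444 m/s
Block traversal time = 1154 / 34.4444 = 33.5032 s
Headway = 33.5032 + 23
Headway = 56.5 s

56.5


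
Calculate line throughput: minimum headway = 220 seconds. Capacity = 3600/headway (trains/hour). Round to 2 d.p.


Capacity = 3600 / headway
Capacity = 3600 / 220
Capacity = 16.36 trains/hour

16.36


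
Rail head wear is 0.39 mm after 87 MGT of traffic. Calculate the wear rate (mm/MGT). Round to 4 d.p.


Wear rate = total wear / cumulative tonnage
Rate = 0.39 / 87
Rate = 0.0045 mm/MGT

0.0045


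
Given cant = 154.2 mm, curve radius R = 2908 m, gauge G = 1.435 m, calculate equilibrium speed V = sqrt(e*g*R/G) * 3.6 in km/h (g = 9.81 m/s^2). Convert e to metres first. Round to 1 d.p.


Convert cant: e = 154.2 mm = 0.1542 m
V_ms = sqrt(0.1542 * 9.81 * 2908 / 1.435)
V_ms = sqrt(3065.461614) = 55.3666 m/s
V = 55.3666 * 3.6 = 199.3 km/h

199.3
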